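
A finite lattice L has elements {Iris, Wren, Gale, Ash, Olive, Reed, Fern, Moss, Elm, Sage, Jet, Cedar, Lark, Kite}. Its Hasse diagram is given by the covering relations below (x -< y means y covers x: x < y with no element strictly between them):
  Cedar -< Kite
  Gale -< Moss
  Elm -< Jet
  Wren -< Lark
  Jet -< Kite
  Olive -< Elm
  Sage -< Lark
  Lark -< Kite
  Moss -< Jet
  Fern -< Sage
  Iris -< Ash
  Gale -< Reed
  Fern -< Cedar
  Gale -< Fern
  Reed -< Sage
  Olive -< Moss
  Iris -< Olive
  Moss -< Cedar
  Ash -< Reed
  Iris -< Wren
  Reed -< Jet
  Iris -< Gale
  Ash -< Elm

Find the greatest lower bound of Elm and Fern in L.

Iris

Common lower bounds of {Elm, Fern}: Iris.
The greatest among these is Iris.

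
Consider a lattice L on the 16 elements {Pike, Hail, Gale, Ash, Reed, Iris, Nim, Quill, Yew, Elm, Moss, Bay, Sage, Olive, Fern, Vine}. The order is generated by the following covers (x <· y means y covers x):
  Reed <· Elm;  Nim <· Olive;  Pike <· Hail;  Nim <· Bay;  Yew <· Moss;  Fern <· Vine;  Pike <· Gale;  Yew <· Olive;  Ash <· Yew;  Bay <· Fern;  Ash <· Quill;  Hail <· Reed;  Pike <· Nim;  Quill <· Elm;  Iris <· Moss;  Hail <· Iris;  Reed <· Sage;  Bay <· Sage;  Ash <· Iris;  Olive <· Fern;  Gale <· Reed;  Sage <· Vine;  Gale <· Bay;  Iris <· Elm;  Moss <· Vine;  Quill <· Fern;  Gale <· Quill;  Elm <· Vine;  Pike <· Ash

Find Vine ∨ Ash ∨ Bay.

Vine

Common upper bounds of {Vine, Ash, Bay}: Vine.
The least among these is Vine.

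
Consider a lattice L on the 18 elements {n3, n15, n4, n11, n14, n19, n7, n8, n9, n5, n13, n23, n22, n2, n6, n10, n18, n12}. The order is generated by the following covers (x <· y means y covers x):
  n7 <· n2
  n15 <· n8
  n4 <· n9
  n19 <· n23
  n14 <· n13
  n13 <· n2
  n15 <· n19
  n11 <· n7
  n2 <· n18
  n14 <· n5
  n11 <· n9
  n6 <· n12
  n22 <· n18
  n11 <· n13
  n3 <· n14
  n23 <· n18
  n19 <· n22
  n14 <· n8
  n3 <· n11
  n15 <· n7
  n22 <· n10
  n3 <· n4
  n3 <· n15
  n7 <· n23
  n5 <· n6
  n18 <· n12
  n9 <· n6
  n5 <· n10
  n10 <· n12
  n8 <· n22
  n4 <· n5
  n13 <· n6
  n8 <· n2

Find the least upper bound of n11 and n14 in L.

Common upper bounds of {n11, n14}: n12, n13, n18, n2, n6.
The least among these is n13.

n13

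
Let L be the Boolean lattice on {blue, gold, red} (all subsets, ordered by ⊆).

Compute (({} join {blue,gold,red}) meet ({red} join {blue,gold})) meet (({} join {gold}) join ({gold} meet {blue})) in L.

{gold}

{} ∨ {blue,gold,red} = {blue,gold,red}
{red} ∨ {blue,gold} = {blue,gold,red}
{blue,gold,red} ∧ {blue,gold,red} = {blue,gold,red}
{} ∨ {gold} = {gold}
{gold} ∧ {blue} = {}
{gold} ∨ {} = {gold}
{blue,gold,red} ∧ {gold} = {gold}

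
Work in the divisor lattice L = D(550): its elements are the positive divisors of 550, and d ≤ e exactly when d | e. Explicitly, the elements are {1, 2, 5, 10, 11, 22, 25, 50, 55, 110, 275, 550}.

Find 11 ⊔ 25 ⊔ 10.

In the divisibility order, the join is the least common multiple: lcm(11, 25, 10) = 550.

550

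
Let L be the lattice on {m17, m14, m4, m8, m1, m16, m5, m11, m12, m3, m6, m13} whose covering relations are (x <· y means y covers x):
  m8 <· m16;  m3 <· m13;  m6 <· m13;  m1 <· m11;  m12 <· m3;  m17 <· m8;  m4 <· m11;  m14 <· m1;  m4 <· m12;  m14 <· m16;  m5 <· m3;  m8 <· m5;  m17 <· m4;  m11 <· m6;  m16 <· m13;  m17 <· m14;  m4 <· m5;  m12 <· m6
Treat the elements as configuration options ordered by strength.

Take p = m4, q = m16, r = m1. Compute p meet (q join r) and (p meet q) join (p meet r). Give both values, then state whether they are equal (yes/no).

q join r = m13, so p meet (q join r) = m4 meet m13 = m4.
p meet q = m17 and p meet r = m17, so (p meet q) join (p meet r) = m17 join m17 = m17.
Equal: no.

m4; m17; no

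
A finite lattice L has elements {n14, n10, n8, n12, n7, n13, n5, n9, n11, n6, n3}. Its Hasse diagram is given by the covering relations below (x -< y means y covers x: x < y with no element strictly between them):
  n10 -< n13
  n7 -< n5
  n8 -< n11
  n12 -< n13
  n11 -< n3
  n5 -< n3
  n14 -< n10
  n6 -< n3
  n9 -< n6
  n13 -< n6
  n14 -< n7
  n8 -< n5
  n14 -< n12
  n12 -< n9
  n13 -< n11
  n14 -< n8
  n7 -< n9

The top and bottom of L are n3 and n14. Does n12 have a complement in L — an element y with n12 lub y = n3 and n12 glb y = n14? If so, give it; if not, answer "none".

Need y with n12 ∨ y = n3 and n12 ∧ y = n14.
Checking each element gives: n5.

n5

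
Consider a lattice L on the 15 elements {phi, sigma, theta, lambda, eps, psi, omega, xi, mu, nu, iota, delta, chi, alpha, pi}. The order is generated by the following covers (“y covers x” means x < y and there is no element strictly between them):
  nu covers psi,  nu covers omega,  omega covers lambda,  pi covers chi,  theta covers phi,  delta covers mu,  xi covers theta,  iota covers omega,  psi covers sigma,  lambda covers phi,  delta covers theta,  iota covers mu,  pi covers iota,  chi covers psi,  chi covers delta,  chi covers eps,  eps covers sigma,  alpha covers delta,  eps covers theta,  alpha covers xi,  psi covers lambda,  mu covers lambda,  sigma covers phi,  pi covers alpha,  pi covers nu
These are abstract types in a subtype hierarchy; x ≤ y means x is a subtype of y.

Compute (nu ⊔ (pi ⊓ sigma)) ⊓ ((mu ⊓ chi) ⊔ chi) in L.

psi

pi ∧ sigma = sigma
nu ∨ sigma = nu
mu ∧ chi = mu
mu ∨ chi = chi
nu ∧ chi = psi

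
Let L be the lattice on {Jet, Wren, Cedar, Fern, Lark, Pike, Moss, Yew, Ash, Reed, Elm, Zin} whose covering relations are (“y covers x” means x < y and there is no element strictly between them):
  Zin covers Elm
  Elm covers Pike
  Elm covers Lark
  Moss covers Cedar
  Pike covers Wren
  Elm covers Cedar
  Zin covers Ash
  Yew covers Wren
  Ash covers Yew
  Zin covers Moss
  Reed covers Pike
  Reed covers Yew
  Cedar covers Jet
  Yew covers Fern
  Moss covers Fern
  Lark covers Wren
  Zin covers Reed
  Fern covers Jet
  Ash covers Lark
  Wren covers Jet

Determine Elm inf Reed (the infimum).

Pike

Common lower bounds of {Elm, Reed}: Jet, Pike, Wren.
The greatest among these is Pike.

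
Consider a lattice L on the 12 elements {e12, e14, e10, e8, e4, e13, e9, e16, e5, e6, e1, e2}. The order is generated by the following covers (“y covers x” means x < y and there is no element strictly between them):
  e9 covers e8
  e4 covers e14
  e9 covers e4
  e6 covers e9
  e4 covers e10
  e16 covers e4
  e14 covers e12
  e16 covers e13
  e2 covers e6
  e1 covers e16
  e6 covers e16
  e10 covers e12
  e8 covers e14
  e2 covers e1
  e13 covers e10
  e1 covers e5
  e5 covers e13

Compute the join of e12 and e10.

e10

Common upper bounds of {e12, e10}: e1, e10, e13, e16, e2, e4, e5, e6, e9.
The least among these is e10.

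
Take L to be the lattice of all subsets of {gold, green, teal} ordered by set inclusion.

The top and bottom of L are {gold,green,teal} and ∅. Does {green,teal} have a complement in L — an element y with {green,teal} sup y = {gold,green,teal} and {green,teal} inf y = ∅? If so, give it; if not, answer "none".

{gold}

Need y with {green,teal} ∨ y = {gold,green,teal} and {green,teal} ∧ y = ∅.
Checking each element gives: {gold}.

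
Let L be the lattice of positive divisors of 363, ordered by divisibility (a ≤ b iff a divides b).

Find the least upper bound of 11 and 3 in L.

33

In the divisibility order, the join is the least common multiple: lcm(11, 3) = 33.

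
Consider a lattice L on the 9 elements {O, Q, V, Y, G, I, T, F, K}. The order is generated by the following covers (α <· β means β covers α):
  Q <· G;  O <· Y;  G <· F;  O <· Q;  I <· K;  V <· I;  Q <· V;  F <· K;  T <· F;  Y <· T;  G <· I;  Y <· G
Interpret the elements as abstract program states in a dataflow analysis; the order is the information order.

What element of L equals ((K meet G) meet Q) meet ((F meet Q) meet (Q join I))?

Q

K ∧ G = G
G ∧ Q = Q
F ∧ Q = Q
Q ∨ I = I
Q ∧ I = Q
Q ∧ Q = Q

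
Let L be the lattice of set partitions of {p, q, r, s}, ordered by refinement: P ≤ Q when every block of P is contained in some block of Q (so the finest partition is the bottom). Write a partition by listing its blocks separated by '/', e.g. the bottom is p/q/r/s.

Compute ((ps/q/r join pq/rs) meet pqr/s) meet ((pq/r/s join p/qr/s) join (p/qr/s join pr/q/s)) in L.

pqr/s

ps/q/r ∨ pq/rs = pqrs
pqrs ∧ pqr/s = pqr/s
pq/r/s ∨ p/qr/s = pqr/s
p/qr/s ∨ pr/q/s = pqr/s
pqr/s ∨ pqr/s = pqr/s
pqr/s ∧ pqr/s = pqr/s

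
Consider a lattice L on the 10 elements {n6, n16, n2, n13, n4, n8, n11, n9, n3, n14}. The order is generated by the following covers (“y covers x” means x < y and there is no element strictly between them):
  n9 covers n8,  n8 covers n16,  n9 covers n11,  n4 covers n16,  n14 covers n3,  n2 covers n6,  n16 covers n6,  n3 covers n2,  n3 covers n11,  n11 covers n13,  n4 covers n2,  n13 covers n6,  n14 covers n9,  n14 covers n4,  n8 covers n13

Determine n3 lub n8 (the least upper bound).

n14

Common upper bounds of {n3, n8}: n14.
The least among these is n14.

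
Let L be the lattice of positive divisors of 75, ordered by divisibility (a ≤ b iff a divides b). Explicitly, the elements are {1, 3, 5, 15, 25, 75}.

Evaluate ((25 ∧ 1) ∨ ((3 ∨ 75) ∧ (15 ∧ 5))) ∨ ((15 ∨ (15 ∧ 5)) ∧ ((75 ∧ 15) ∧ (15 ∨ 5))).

25 ∧ 1 = 1
3 ∨ 75 = 75
15 ∧ 5 = 5
75 ∧ 5 = 5
1 ∨ 5 = 5
15 ∧ 5 = 5
15 ∨ 5 = 15
75 ∧ 15 = 15
15 ∨ 5 = 15
15 ∧ 15 = 15
15 ∧ 15 = 15
5 ∨ 15 = 15

15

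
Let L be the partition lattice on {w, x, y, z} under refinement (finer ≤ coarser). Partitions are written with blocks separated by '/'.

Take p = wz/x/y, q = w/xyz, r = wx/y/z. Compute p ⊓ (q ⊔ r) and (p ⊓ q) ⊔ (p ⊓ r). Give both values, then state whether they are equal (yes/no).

q ⊔ r = wxyz, so p ⊓ (q ⊔ r) = wz/x/y ⊓ wxyz = wz/x/y.
p ⊓ q = w/x/y/z and p ⊓ r = w/x/y/z, so (p ⊓ q) ⊔ (p ⊓ r) = w/x/y/z ⊔ w/x/y/z = w/x/y/z.
Equal: no.

wz/x/y; w/x/y/z; no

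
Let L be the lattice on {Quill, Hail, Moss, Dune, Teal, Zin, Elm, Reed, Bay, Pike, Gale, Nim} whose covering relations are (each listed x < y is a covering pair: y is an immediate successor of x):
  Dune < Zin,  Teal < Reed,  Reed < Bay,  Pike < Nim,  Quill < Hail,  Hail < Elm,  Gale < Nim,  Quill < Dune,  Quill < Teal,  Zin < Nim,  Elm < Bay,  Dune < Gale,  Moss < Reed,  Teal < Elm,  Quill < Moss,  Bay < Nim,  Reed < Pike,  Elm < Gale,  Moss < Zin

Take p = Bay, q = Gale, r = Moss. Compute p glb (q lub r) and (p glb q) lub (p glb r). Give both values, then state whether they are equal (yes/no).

q lub r = Nim, so p glb (q lub r) = Bay glb Nim = Bay.
p glb q = Elm and p glb r = Moss, so (p glb q) lub (p glb r) = Elm lub Moss = Bay.
Equal: yes.

Bay; Bay; yes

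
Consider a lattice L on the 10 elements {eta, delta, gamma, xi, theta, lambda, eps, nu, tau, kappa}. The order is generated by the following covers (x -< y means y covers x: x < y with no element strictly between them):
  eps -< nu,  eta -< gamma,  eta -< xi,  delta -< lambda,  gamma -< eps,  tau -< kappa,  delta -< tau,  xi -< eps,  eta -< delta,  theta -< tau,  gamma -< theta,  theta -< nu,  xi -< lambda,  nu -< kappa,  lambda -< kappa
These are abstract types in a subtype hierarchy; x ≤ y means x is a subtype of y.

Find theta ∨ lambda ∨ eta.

kappa

Common upper bounds of {theta, lambda, eta}: kappa.
The least among these is kappa.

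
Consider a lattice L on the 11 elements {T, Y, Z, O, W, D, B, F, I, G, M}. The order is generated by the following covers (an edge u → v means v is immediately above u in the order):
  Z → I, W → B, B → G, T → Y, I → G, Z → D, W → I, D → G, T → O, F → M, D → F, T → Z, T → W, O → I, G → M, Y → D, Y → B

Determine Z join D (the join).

Common upper bounds of {Z, D}: D, F, G, M.
The least among these is D.

D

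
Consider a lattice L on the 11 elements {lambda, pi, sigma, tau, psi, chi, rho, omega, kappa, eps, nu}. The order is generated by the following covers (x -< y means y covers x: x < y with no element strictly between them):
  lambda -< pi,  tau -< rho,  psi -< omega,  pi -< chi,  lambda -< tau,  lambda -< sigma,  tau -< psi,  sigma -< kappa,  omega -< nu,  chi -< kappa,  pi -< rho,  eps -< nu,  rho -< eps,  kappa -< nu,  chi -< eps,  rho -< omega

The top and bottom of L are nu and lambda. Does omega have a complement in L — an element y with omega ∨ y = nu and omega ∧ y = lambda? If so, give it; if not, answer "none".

Need y with omega ∨ y = nu and omega ∧ y = lambda.
Checking each element gives: sigma.

sigma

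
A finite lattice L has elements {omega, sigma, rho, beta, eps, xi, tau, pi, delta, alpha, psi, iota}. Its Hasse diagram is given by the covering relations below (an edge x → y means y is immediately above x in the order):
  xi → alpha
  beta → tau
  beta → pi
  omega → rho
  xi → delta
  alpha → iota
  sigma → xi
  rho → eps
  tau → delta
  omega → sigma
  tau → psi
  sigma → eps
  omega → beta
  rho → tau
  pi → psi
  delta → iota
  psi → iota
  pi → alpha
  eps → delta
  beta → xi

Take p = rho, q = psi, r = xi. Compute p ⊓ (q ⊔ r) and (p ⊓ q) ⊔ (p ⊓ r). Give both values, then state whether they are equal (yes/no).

q ⊔ r = iota, so p ⊓ (q ⊔ r) = rho ⊓ iota = rho.
p ⊓ q = rho and p ⊓ r = omega, so (p ⊓ q) ⊔ (p ⊓ r) = rho ⊔ omega = rho.
Equal: yes.

rho; rho; yes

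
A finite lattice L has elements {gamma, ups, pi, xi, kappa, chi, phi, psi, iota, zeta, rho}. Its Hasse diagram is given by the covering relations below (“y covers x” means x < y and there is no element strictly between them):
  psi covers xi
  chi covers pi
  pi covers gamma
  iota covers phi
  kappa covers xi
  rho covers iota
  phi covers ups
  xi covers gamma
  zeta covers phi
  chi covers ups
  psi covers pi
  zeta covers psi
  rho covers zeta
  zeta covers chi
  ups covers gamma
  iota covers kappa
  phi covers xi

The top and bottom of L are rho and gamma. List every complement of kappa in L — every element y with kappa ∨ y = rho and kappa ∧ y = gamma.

Need y with kappa ∨ y = rho and kappa ∧ y = gamma.
Checking each element gives: chi, pi.

chi, pi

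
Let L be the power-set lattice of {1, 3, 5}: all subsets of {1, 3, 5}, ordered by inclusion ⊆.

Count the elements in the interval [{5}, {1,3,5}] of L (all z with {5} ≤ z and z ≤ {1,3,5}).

4

The interval [{5}, {1,3,5}] = {{1,3,5}, {1,5}, {3,5}, {5}}, which has 4 elements.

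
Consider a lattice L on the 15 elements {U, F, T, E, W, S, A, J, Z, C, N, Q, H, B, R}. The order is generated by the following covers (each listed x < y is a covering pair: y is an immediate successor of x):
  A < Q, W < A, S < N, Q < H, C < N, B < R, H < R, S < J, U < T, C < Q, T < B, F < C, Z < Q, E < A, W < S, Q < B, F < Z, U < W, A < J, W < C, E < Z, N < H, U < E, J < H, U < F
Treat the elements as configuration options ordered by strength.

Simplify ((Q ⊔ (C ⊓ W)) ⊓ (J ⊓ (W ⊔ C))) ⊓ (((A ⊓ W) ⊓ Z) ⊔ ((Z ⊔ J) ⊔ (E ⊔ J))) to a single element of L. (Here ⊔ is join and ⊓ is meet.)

C ∧ W = W
Q ∨ W = Q
W ∨ C = C
J ∧ C = W
Q ∧ W = W
A ∧ W = W
W ∧ Z = U
Z ∨ J = H
E ∨ J = J
H ∨ J = H
U ∨ H = H
W ∧ H = W

W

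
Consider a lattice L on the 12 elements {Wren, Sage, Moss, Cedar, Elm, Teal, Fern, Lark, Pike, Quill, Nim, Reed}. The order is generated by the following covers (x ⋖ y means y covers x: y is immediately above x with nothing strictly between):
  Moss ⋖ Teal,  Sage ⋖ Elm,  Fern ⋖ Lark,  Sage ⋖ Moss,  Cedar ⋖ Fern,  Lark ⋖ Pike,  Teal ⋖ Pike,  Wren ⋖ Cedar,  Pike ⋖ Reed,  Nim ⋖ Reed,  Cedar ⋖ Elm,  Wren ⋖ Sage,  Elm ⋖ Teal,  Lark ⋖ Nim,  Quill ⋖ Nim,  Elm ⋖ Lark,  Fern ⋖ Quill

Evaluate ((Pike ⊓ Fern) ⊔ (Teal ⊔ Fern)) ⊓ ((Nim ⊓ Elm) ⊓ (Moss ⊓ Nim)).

Sage

Pike ∧ Fern = Fern
Teal ∨ Fern = Pike
Fern ∨ Pike = Pike
Nim ∧ Elm = Elm
Moss ∧ Nim = Sage
Elm ∧ Sage = Sage
Pike ∧ Sage = Sage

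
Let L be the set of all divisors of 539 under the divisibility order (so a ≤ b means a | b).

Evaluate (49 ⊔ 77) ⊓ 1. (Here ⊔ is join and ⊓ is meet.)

1

49 ∨ 77 = 539
539 ∧ 1 = 1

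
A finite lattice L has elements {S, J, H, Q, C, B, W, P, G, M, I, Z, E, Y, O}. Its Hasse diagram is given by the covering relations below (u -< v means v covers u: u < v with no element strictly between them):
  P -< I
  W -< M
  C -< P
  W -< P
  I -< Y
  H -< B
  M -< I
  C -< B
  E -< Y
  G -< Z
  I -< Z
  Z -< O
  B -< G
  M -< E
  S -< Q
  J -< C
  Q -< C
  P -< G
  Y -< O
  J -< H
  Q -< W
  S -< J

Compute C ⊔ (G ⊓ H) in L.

B

G ∧ H = H
C ∨ H = B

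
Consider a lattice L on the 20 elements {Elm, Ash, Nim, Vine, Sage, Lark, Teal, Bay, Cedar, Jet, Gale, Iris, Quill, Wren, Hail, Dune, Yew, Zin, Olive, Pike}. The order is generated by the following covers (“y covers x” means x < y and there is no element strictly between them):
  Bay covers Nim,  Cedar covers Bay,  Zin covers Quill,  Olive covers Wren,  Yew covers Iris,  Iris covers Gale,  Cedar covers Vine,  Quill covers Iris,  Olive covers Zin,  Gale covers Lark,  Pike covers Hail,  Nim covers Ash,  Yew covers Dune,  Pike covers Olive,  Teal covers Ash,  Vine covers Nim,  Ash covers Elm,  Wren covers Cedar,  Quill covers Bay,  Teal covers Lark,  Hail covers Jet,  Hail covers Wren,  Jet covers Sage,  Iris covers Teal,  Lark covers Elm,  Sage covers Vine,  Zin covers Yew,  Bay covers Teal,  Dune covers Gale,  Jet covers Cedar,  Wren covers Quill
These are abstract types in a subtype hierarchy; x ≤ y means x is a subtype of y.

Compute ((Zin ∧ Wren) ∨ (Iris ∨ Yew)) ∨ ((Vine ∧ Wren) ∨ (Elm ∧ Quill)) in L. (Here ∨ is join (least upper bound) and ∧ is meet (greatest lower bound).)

Olive

Zin ∧ Wren = Quill
Iris ∨ Yew = Yew
Quill ∨ Yew = Zin
Vine ∧ Wren = Vine
Elm ∧ Quill = Elm
Vine ∨ Elm = Vine
Zin ∨ Vine = Olive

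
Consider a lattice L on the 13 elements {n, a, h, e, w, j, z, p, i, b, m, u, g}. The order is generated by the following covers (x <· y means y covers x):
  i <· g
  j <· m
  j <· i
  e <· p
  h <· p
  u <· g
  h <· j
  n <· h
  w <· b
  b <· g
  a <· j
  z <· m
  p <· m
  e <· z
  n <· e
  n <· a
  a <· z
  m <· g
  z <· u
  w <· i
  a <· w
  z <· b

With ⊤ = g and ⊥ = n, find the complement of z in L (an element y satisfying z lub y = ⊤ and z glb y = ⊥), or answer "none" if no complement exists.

For every candidate y, either z ∨ y ≠ g or z ∧ y ≠ n; no complement exists.

none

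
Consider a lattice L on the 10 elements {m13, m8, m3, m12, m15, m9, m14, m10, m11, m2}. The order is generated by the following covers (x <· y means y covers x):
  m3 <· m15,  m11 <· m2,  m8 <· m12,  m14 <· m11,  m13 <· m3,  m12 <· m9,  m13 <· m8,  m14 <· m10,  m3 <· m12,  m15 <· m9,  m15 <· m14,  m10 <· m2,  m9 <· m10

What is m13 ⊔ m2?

m2

Common upper bounds of {m13, m2}: m2.
The least among these is m2.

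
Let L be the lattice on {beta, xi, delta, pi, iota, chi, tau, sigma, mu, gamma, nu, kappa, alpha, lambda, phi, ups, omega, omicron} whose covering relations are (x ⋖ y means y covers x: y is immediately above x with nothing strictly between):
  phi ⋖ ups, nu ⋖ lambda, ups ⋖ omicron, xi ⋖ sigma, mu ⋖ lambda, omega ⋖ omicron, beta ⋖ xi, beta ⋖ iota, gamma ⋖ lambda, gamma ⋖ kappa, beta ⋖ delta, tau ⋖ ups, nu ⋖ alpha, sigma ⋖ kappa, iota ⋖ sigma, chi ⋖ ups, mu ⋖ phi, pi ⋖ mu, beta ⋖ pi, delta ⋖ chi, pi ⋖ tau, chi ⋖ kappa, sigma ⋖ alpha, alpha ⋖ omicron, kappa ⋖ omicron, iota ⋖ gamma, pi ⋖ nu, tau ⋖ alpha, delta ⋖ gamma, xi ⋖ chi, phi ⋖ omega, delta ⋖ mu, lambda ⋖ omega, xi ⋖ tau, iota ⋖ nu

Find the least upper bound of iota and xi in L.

Common upper bounds of {iota, xi}: alpha, kappa, omicron, sigma.
The least among these is sigma.

sigma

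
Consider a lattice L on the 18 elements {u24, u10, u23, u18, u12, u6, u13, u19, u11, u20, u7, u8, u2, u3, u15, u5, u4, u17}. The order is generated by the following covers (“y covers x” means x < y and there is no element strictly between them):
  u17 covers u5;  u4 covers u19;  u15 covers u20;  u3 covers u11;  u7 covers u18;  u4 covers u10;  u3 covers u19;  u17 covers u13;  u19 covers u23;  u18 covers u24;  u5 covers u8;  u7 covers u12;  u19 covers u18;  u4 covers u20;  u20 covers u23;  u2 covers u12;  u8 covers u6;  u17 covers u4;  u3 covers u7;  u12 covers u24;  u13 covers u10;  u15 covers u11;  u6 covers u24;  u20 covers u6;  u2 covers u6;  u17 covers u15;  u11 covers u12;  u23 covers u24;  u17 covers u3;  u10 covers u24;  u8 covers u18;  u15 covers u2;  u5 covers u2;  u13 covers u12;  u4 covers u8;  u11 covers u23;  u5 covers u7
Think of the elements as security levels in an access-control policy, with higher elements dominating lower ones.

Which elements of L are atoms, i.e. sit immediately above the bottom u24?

The atoms are exactly the elements that cover u24: u10, u12, u18, u23, u6.

u10, u12, u18, u23, u6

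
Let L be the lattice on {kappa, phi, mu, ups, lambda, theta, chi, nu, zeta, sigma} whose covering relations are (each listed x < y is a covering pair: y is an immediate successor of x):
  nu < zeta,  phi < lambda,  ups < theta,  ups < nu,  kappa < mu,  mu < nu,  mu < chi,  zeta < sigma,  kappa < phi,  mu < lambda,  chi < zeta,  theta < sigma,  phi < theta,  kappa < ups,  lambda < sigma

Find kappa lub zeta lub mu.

Common upper bounds of {kappa, zeta, mu}: sigma, zeta.
The least among these is zeta.

zeta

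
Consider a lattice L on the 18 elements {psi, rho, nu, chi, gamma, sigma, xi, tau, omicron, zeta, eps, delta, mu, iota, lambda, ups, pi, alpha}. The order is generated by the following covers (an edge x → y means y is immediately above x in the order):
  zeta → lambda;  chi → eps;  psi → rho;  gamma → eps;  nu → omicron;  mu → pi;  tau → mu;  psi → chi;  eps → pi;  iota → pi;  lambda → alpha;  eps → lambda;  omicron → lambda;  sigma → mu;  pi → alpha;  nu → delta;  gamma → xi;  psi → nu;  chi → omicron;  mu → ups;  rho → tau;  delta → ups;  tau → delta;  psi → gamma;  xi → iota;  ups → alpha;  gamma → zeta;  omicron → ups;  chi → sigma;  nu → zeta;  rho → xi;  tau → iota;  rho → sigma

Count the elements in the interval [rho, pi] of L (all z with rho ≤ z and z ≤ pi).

The interval [rho, pi] = {iota, mu, pi, rho, sigma, tau, xi}, which has 7 elements.

7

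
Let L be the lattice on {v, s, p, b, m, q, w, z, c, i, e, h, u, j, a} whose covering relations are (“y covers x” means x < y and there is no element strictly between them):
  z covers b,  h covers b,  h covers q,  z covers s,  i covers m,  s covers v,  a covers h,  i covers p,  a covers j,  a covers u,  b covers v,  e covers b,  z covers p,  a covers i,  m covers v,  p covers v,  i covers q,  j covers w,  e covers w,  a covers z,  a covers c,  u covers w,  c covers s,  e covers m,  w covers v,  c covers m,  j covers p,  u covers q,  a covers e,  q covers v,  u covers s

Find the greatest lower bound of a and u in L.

Common lower bounds of {a, u}: q, s, u, v, w.
The greatest among these is u.

u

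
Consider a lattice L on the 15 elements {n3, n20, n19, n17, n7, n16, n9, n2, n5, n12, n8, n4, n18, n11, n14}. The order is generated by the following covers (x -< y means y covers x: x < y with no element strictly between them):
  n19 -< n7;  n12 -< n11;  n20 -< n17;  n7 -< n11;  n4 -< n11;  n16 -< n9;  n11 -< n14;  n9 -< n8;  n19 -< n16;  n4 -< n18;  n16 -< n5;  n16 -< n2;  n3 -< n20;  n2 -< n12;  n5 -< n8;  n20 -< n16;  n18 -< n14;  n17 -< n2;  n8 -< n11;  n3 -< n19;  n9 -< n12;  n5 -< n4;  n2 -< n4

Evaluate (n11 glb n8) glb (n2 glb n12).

n11 ∧ n8 = n8
n2 ∧ n12 = n2
n8 ∧ n2 = n16

n16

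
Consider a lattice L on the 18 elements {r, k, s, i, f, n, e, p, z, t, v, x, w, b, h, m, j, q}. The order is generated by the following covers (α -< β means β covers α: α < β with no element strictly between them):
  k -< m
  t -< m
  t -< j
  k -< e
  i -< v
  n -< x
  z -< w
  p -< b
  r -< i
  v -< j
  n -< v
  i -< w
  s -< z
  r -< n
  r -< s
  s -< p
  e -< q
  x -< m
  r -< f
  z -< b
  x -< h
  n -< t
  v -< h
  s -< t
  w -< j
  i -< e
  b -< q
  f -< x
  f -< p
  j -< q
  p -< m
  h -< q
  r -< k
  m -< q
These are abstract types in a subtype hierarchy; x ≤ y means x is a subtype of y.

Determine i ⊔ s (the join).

w

Common upper bounds of {i, s}: j, q, w.
The least among these is w.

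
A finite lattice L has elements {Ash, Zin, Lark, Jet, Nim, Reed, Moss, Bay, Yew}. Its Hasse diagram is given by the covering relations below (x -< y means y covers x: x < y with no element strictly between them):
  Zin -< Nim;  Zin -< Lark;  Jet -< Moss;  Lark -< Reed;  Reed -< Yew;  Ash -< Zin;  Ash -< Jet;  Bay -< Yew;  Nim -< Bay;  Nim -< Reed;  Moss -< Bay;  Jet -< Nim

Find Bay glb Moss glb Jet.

Common lower bounds of {Bay, Moss, Jet}: Ash, Jet.
The greatest among these is Jet.

Jet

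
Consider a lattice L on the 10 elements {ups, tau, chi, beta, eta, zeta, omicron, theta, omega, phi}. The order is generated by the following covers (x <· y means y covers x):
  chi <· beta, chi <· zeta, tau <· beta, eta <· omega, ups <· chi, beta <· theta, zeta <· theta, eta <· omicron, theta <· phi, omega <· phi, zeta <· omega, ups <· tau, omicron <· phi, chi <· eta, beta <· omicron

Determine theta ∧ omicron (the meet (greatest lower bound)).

beta

Common lower bounds of {theta, omicron}: beta, chi, tau, ups.
The greatest among these is beta.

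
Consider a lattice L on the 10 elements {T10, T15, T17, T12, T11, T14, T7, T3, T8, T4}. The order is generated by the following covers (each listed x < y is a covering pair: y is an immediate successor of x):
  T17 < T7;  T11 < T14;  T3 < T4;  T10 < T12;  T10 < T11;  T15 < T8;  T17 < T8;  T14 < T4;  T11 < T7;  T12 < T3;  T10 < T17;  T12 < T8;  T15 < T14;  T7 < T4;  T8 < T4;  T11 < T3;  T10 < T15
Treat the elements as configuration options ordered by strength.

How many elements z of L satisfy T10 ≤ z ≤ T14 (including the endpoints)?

The interval [T10, T14] = {T10, T11, T14, T15}, which has 4 elements.

4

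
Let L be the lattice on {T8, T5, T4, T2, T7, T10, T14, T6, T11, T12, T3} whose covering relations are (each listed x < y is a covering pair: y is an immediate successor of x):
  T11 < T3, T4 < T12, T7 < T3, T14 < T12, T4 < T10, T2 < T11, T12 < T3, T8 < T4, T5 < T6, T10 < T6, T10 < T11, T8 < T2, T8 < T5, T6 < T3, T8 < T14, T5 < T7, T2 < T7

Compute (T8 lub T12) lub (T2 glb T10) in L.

T8 ∨ T12 = T12
T2 ∧ T10 = T8
T12 ∨ T8 = T12

T12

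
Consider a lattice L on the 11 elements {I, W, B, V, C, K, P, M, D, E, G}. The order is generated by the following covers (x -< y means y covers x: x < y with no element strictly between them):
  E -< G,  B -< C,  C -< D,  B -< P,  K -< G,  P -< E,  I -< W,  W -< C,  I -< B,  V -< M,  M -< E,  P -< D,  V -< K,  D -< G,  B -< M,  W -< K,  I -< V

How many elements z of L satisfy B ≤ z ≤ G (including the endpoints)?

7

The interval [B, G] = {B, C, D, E, G, M, P}, which has 7 elements.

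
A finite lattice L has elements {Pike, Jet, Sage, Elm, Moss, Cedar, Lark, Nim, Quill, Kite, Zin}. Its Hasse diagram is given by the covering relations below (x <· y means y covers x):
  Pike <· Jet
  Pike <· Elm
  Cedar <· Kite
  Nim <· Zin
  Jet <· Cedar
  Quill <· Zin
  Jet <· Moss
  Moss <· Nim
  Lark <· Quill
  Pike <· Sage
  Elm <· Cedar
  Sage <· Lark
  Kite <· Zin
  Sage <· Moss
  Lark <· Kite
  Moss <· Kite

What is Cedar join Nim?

Zin

Common upper bounds of {Cedar, Nim}: Zin.
The least among these is Zin.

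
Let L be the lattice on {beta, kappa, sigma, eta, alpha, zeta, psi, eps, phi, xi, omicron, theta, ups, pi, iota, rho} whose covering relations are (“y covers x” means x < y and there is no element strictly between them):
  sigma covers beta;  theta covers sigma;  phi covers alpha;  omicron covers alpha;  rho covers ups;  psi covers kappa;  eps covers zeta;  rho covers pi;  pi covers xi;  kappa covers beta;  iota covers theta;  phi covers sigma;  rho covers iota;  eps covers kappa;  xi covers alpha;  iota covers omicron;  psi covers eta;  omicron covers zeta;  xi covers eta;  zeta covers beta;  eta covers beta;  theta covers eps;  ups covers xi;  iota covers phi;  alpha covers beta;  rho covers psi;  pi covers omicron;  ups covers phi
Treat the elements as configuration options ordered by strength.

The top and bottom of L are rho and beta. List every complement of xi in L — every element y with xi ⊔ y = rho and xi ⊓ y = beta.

eps, kappa, theta

Need y with xi ∨ y = rho and xi ∧ y = beta.
Checking each element gives: eps, kappa, theta.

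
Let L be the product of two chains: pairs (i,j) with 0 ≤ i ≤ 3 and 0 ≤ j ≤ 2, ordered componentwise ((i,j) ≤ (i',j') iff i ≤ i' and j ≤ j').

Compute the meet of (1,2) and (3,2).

(1,2)

In a product of chains, the meet is componentwise min, giving (1,2).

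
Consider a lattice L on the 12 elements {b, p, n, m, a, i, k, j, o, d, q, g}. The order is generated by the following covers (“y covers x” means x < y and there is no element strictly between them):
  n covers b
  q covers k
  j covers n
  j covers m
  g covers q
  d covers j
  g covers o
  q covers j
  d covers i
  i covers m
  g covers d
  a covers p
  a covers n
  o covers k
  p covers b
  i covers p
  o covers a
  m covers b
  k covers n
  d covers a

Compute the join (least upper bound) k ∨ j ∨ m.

Common upper bounds of {k, j, m}: g, q.
The least among these is q.

q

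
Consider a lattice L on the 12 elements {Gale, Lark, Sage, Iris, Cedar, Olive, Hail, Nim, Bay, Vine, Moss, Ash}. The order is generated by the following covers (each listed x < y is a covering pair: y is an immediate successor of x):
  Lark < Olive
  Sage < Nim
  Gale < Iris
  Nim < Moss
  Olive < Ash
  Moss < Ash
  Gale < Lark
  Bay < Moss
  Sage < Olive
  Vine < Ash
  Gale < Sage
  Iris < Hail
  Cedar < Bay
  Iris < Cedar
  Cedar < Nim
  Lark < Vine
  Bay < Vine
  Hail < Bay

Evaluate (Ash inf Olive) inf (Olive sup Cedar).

Olive

Ash ∧ Olive = Olive
Olive ∨ Cedar = Ash
Olive ∧ Ash = Olive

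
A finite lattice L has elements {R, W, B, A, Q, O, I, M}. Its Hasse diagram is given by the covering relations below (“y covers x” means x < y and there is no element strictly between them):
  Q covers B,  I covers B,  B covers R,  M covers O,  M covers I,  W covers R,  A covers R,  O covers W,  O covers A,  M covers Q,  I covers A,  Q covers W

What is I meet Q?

B

Common lower bounds of {I, Q}: B, R.
The greatest among these is B.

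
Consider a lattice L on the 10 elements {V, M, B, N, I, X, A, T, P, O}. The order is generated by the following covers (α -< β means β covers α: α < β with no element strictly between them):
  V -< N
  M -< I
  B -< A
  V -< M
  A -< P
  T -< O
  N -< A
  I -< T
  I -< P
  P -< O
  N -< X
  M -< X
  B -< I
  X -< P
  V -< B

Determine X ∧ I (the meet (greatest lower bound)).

Common lower bounds of {X, I}: M, V.
The greatest among these is M.

M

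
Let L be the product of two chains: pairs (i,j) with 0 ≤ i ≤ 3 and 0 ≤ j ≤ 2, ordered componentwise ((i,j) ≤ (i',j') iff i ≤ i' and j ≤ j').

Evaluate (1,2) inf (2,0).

(1,2) ∧ (2,0) = (1,0)

(1,0)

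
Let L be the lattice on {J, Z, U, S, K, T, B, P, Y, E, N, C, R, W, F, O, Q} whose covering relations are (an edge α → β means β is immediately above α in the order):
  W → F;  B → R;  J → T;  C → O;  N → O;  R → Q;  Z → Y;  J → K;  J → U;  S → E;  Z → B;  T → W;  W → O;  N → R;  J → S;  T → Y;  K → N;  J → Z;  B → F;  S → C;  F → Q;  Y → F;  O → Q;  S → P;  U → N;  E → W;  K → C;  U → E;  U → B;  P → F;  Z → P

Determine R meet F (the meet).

Common lower bounds of {R, F}: B, J, U, Z.
The greatest among these is B.

B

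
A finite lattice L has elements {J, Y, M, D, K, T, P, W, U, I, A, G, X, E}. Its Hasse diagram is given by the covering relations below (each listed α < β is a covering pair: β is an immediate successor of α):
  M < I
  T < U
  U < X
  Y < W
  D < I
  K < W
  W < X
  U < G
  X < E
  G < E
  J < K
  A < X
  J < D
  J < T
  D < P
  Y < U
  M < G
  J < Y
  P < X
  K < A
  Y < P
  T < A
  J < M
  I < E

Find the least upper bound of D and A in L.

Common upper bounds of {D, A}: E, X.
The least among these is X.

X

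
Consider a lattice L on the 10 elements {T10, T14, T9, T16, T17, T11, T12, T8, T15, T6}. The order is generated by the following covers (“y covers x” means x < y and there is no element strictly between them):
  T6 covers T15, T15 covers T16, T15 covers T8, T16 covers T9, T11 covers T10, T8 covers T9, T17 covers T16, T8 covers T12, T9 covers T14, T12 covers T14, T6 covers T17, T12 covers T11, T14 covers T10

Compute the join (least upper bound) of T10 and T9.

T9

Common upper bounds of {T10, T9}: T15, T16, T17, T6, T8, T9.
The least among these is T9.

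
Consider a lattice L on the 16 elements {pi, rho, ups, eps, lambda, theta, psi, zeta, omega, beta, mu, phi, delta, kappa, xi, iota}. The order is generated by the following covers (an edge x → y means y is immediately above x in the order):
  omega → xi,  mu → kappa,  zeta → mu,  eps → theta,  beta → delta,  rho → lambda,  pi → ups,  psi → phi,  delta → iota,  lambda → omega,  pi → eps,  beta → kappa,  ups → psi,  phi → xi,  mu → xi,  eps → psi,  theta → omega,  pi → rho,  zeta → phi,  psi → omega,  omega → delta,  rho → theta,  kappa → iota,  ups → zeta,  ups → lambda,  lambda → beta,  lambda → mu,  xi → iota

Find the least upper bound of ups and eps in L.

Common upper bounds of {ups, eps}: delta, iota, omega, phi, psi, xi.
The least among these is psi.

psi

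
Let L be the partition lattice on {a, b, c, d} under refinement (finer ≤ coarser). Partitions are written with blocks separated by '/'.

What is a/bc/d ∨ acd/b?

abcd

The join of a/bc/d and acd/b merges any blocks that overlap across the partitions, giving abcd.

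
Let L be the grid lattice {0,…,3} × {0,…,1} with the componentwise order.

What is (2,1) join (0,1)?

(2,1)

In a product of chains, the join is componentwise max, giving (2,1).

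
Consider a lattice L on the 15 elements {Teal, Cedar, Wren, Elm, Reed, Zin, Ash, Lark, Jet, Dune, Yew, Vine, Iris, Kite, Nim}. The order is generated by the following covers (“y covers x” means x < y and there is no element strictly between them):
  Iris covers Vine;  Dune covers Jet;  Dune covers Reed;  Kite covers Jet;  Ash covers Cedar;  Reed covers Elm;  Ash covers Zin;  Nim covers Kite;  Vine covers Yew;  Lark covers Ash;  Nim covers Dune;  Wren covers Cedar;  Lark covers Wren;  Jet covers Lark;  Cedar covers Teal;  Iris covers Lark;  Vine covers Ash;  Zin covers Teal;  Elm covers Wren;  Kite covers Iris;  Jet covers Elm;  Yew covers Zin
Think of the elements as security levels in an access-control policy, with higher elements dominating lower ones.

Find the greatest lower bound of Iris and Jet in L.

Lark

Common lower bounds of {Iris, Jet}: Ash, Cedar, Lark, Teal, Wren, Zin.
The greatest among these is Lark.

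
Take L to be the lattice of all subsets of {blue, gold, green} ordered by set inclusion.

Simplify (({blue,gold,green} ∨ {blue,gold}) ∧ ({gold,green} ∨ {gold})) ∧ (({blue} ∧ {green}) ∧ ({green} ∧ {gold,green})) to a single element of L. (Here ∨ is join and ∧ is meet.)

{blue,gold,green} ∨ {blue,gold} = {blue,gold,green}
{gold,green} ∨ {gold} = {gold,green}
{blue,gold,green} ∧ {gold,green} = {gold,green}
{blue} ∧ {green} = ∅
{green} ∧ {gold,green} = {green}
∅ ∧ {green} = ∅
{gold,green} ∧ ∅ = ∅

∅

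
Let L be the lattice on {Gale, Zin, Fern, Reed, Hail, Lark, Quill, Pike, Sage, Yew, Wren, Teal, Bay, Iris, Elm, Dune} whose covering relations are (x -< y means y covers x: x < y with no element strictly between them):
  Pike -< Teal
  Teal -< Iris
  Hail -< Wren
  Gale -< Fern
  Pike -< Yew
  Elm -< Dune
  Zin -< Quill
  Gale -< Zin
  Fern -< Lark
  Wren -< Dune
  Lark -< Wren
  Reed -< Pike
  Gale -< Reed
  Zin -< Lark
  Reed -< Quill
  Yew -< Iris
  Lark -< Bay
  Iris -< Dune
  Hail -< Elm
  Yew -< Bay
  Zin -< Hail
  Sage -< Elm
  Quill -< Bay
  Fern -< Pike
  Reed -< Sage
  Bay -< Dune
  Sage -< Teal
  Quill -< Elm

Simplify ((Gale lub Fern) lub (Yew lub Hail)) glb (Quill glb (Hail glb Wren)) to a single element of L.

Zin

Gale ∨ Fern = Fern
Yew ∨ Hail = Dune
Fern ∨ Dune = Dune
Hail ∧ Wren = Hail
Quill ∧ Hail = Zin
Dune ∧ Zin = Zin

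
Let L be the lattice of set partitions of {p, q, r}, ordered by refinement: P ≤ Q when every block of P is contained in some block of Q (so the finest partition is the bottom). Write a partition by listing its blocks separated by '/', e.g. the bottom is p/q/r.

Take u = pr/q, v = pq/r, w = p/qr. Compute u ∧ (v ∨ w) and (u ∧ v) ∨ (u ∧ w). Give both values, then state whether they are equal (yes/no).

v ∨ w = pqr, so u ∧ (v ∨ w) = pr/q ∧ pqr = pr/q.
u ∧ v = p/q/r and u ∧ w = p/q/r, so (u ∧ v) ∨ (u ∧ w) = p/q/r ∨ p/q/r = p/q/r.
Equal: no.

pr/q; p/q/r; no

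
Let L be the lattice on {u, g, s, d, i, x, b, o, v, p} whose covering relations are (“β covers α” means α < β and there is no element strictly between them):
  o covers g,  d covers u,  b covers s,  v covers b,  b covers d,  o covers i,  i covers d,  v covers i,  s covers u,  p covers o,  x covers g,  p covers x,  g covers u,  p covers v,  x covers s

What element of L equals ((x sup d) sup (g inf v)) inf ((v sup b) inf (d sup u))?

d

x ∨ d = p
g ∧ v = u
p ∨ u = p
v ∨ b = v
d ∨ u = d
v ∧ d = d
p ∧ d = d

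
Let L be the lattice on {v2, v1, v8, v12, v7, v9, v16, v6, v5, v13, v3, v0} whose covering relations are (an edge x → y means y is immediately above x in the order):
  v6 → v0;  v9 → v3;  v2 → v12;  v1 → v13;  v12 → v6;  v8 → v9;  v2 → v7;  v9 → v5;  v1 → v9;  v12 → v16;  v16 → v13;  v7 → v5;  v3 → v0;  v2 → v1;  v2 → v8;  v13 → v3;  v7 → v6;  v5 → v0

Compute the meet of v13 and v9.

Common lower bounds of {v13, v9}: v1, v2.
The greatest among these is v1.

v1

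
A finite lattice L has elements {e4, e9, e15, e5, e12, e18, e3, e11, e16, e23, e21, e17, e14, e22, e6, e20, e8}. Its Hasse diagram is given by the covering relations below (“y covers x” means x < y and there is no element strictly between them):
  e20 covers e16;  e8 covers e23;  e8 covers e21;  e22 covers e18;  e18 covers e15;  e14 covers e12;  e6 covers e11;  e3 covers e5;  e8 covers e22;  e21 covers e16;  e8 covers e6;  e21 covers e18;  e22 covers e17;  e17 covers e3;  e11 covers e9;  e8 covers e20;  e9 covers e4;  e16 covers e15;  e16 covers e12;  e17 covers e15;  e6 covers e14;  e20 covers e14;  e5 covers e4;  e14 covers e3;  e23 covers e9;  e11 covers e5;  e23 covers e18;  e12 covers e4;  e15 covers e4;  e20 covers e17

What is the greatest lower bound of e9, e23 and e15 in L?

e4

Common lower bounds of {e9, e23, e15}: e4.
The greatest among these is e4.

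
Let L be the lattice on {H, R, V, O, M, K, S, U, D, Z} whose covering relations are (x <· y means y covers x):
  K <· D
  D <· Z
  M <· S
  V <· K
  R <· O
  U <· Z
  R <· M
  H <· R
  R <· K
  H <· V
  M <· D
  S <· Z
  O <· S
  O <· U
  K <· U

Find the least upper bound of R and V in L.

K

Common upper bounds of {R, V}: D, K, U, Z.
The least among these is K.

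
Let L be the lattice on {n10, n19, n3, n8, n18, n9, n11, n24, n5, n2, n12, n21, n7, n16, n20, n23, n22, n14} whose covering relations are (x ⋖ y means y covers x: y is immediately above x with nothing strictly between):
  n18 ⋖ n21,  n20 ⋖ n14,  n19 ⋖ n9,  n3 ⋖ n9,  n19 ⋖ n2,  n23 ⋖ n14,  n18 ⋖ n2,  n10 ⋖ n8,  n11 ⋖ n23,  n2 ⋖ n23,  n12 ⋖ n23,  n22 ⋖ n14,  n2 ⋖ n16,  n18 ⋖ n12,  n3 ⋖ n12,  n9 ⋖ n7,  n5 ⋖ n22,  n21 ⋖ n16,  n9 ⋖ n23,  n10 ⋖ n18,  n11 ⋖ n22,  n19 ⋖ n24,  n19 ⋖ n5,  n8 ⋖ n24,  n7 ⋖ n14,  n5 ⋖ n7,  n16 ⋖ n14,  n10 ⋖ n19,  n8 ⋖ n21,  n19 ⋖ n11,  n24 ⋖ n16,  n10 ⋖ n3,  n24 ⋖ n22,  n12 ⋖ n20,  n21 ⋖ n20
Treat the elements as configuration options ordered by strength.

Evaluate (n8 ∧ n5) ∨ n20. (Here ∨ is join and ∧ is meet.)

n8 ∧ n5 = n10
n10 ∨ n20 = n20

n20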